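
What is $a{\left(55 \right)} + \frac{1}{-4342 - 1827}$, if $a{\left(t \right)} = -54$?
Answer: $- \frac{333127}{6169} \approx -54.0$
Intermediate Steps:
$a{\left(55 \right)} + \frac{1}{-4342 - 1827} = -54 + \frac{1}{-4342 - 1827} = -54 + \frac{1}{-6169} = -54 - \frac{1}{6169} = - \frac{333127}{6169}$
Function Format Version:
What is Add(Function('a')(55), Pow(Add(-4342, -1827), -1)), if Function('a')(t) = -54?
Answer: Rational(-333127, 6169) ≈ -54.000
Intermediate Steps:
Add(Function('a')(55), Pow(Add(-4342, -1827), -1)) = Add(-54, Pow(Add(-4342, -1827), -1)) = Add(-54, Pow(-6169, -1)) = Add(-54, Rational(-1, 6169)) = Rational(-333127, 6169)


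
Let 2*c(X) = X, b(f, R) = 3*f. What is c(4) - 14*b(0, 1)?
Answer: 2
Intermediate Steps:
c(X) = X/2
c(4) - 14*b(0, 1) = (½)*4 - 42*0 = 2 - 14*0 = 2 + 0 = 2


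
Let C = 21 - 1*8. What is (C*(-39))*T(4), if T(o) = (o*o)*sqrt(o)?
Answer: -16224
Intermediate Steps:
C = 13 (C = 21 - 8 = 13)
T(o) = o**(5/2) (T(o) = o**2*sqrt(o) = o**(5/2))
(C*(-39))*T(4) = (13*(-39))*4**(5/2) = -507*32 = -16224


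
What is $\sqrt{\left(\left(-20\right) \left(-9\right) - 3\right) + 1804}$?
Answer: $\sqrt{1981} \approx 44.508$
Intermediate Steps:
$\sqrt{\left(\left(-20\right) \left(-9\right) - 3\right) + 1804} = \sqrt{\left(180 - 3\right) + 1804} = \sqrt{177 + 1804} = \sqrt{1981}$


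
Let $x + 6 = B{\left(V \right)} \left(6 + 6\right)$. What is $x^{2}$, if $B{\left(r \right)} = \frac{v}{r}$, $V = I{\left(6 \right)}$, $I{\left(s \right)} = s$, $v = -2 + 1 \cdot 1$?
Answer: $64$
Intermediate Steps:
$v = -1$ ($v = -2 + 1 = -1$)
$V = 6$
$B{\left(r \right)} = - \frac{1}{r}$
$x = -8$ ($x = -6 + - \frac{1}{6} \left(6 + 6\right) = -6 + \left(-1\right) \frac{1}{6} \cdot 12 = -6 - 2 = -8$)
$x^{2} = \left(-8\right)^{2} = 64$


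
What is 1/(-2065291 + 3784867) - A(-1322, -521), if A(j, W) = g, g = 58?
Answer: -99735407/1719576 ≈ -58.000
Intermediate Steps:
A(j, W) = 58
1/(-2065291 + 3784867) - A(-1322, -521) = 1/(-2065291 + 3784867) - 1*58 = 1/1719576 - 58 = -99735407/1719576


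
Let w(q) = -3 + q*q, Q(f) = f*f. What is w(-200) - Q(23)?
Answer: 39468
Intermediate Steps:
Q(f) = f²
w(q) = -3 + q²
w(-200) - Q(23) = (-3 + (-200)²) - 1*23² = (-3 + 40000) - 1*529 = 39997 - 529 = 39468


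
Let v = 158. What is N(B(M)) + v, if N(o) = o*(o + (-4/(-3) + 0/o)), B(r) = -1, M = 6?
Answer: 473/3 ≈ 157.67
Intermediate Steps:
N(o) = o*(4/3 + o) (N(o) = o*(o + (-4*(-⅓) + 0)) = o*(o + (4/3 + 0)) = o*(o + 4/3) = o*(4/3 + o))
N(B(M)) + v = (⅓)*(-1)*(4 + 3*(-1)) + 158 = (⅓)*(-1)*(4 - 3) + 158 = (⅓)*(-1)*1 + 158 = -⅓ + 158 = 473/3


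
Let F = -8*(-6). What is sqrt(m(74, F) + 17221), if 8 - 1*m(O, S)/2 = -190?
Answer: sqrt(17617) ≈ 132.73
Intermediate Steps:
F = 48
m(O, S) = 396 (m(O, S) = 16 - 2*(-190) = 16 + 380 = 396)
sqrt(m(74, F) + 17221) = sqrt(396 + 17221) = sqrt(17617)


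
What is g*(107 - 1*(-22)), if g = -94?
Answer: -12126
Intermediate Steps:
g*(107 - 1*(-22)) = -94*(107 - 1*(-22)) = -94*(107 + 22) = -94*129 = -12126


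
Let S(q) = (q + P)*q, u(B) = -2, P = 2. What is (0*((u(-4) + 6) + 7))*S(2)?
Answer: 0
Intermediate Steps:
S(q) = q*(2 + q) (S(q) = (q + 2)*q = (2 + q)*q = q*(2 + q))
(0*((u(-4) + 6) + 7))*S(2) = (0*((-2 + 6) + 7))*(2*(2 + 2)) = (0*(4 + 7))*(2*4) = (0*11)*8 = 0*8 = 0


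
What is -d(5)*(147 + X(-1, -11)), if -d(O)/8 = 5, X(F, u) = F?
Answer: 5840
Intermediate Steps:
d(O) = -40 (d(O) = -8*5 = -40)
-d(5)*(147 + X(-1, -11)) = -(-40)*(147 - 1) = -(-40)*146 = -1*(-5840) = 5840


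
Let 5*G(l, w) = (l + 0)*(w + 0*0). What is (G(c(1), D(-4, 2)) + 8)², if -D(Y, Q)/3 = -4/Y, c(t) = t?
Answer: 1369/25 ≈ 54.760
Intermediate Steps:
D(Y, Q) = 12/Y (D(Y, Q) = -(-12)/Y = 12/Y)
G(l, w) = l*w/5 (G(l, w) = ((l + 0)*(w + 0*0))/5 = (l*(w + 0))/5 = (l*w)/5 = l*w/5)
(G(c(1), D(-4, 2)) + 8)² = ((⅕)*1*(12/(-4)) + 8)² = ((⅕)*1*(12*(-¼)) + 8)² = ((⅕)*1*(-3) + 8)² = (-⅗ + 8)² = (37/5)² = 1369/25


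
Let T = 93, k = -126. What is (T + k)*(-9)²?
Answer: -2673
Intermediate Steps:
(T + k)*(-9)² = (93 - 126)*(-9)² = -33*81 = -2673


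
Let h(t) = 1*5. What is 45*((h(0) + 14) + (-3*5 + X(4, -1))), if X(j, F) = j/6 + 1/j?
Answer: 885/4 ≈ 221.25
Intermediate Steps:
h(t) = 5
X(j, F) = 1/j + j/6 (X(j, F) = j*(⅙) + 1/j = j/6 + 1/j = 1/j + j/6)
45*((h(0) + 14) + (-3*5 + X(4, -1))) = 45*((5 + 14) + (-3*5 + (1/4 + (⅙)*4))) = 45*(19 + (-15 + (¼ + ⅔))) = 45*(19 + (-15 + 11/12)) = 45*(19 - 169/12) = 45*(59/12) = 885/4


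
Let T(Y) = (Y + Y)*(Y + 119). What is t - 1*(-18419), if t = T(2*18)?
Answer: 29579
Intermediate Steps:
T(Y) = 2*Y*(119 + Y) (T(Y) = (2*Y)*(119 + Y) = 2*Y*(119 + Y))
t = 11160 (t = 2*(2*18)*(119 + 2*18) = 2*36*(119 + 36) = 2*36*155 = 11160)
t - 1*(-18419) = 11160 - 1*(-18419) = 11160 + 18419 = 29579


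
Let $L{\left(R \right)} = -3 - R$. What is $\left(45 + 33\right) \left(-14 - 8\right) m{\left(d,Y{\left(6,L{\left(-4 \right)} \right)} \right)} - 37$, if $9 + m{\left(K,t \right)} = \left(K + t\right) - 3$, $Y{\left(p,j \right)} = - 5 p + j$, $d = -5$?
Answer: $78899$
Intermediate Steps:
$Y{\left(p,j \right)} = j - 5 p$
$m{\left(K,t \right)} = -12 + K + t$ ($m{\left(K,t \right)} = -9 - \left(3 - K - t\right) = -9 + \left(-3 + K + t\right) = -12 + K + t$)
$\left(45 + 33\right) \left(-14 - 8\right) m{\left(d,Y{\left(6,L{\left(-4 \right)} \right)} \right)} - 37 = \left(45 + 33\right) \left(-14 - 8\right) \left(-12 - 5 - 29\right) - 37 = 78 \left(-22\right) \left(-12 - 5 + \left(\left(-3 + 4\right) - 30\right)\right) - 37 = - 1716 \left(-12 - 5 + \left(1 - 30\right)\right) - 37 = - 1716 \left(-12 - 5 - 29\right) - 37 = \left(-1716\right) \left(-46\right) - 37 = 78936 - 37 = 78899$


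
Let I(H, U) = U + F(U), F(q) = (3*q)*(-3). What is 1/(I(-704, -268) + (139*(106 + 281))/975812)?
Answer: 975812/2092194721 ≈ 0.00046641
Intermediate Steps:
F(q) = -9*q
I(H, U) = -8*U (I(H, U) = U - 9*U = -8*U)
1/(I(-704, -268) + (139*(106 + 281))/975812) = 1/(-8*(-268) + (139*(106 + 281))/975812) = 1/(2144 + (139*387)*(1/975812)) = 1/(2144 + 53793*(1/975812)) = 1/(2144 + 53793/975812) = 1/(2092194721/975812) = 975812/2092194721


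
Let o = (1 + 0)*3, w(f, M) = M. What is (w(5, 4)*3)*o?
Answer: 36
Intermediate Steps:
o = 3 (o = 1*3 = 3)
(w(5, 4)*3)*o = (4*3)*3 = 12*3 = 36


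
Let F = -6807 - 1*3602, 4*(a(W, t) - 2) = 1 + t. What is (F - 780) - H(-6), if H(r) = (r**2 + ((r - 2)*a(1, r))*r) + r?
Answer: -11255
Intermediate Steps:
a(W, t) = 9/4 + t/4 (a(W, t) = 2 + (1 + t)/4 = 2 + (1/4 + t/4) = 9/4 + t/4)
F = -10409 (F = -6807 - 3602 = -10409)
H(r) = r + r**2 + r*(-2 + r)*(9/4 + r/4) (H(r) = (r**2 + ((r - 2)*(9/4 + r/4))*r) + r = (r**2 + ((-2 + r)*(9/4 + r/4))*r) + r = (r**2 + r*(-2 + r)*(9/4 + r/4)) + r = r + r**2 + r*(-2 + r)*(9/4 + r/4))
(F - 780) - H(-6) = (-10409 - 780) - (-6)*(-14 + (-6)**2 + 11*(-6))/4 = -11189 - (-6)*(-14 + 36 - 66)/4 = -11189 - (-6)*(-44)/4 = -11189 - 1*66 = -11189 - 66 = -11255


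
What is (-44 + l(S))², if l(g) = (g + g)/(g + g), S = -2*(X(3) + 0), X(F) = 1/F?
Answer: 1849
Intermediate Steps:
S = -⅔ (S = -2*(1/3 + 0) = -2*(⅓ + 0) = -2*⅓ = -⅔ ≈ -0.66667)
l(g) = 1 (l(g) = (2*g)/((2*g)) = (2*g)*(1/(2*g)) = 1)
(-44 + l(S))² = (-44 + 1)² = (-43)² = 1849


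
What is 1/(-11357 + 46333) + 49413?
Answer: 1728269089/34976 ≈ 49413.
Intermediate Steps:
1/(-11357 + 46333) + 49413 = 1/34976 + 49413 = 1728269089/34976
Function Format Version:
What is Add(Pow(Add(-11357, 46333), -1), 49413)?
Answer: Rational(1728269089, 34976) ≈ 49413.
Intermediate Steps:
Add(Pow(Add(-11357, 46333), -1), 49413) = Add(Pow(34976, -1), 49413) = Add(Rational(1, 34976), 49413) = Rational(1728269089, 34976)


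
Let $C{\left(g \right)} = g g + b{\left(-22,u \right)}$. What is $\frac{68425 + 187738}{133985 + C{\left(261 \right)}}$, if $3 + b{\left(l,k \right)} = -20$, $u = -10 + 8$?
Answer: $\frac{256163}{202083} \approx 1.2676$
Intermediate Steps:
$u = -2$
$b{\left(l,k \right)} = -23$ ($b{\left(l,k \right)} = -3 - 20 = -23$)
$C{\left(g \right)} = -23 + g^{2}$ ($C{\left(g \right)} = g g - 23 = g^{2} - 23 = -23 + g^{2}$)
$\frac{68425 + 187738}{133985 + C{\left(261 \right)}} = \frac{68425 + 187738}{133985 - \left(23 - 261^{2}\right)} = \frac{256163}{133985 + \left(-23 + 68121\right)} = \frac{256163}{133985 + 68098} = \frac{256163}{202083}$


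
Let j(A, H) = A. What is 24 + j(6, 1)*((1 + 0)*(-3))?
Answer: 6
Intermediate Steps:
24 + j(6, 1)*((1 + 0)*(-3)) = 24 + 6*((1 + 0)*(-3)) = 24 + 6*(1*(-3)) = 24 + 6*(-3) = 24 - 18 = 6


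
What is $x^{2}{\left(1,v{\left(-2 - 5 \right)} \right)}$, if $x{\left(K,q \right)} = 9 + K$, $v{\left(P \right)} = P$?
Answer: $100$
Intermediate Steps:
$x^{2}{\left(1,v{\left(-2 - 5 \right)} \right)} = \left(9 + 1\right)^{2} = 10^{2} = 100$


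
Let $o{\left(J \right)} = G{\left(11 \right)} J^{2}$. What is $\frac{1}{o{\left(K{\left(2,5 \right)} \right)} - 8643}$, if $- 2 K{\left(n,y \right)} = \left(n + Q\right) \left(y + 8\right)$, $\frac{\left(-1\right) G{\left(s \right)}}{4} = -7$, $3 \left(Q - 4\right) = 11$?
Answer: $\frac{9}{917116} \approx 9.8134 \cdot 10^{-6}$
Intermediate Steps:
$Q = \frac{23}{3}$ ($Q = 4 + \frac{1}{3} \cdot 11 = 4 + \frac{11}{3} = \frac{23}{3} \approx 7.6667$)
$G{\left(s \right)} = 28$ ($G{\left(s \right)} = \left(-4\right) \left(-7\right) = 28$)
$K{\left(n,y \right)} = - \frac{\left(8 + y\right) \left(\frac{23}{3} + n\right)}{2}$ ($K{\left(n,y \right)} = - \frac{\left(n + \frac{23}{3}\right) \left(y + 8\right)}{2} = - \frac{\left(\frac{23}{3} + n\right) \left(8 + y\right)}{2} = - \frac{\left(8 + y\right) \left(\frac{23}{3} + n\right)}{2}$)
$o{\left(J \right)} = 28 J^{2}$
$\frac{1}{o{\left(K{\left(2,5 \right)} \right)} - 8643} = \frac{1}{28 \left(- \frac{92}{3} - 8 - \frac{115}{6} - 1 \cdot 5\right)^{2} - 8643} = \frac{1}{28 \left(- \frac{92}{3} - 8 - \frac{115}{6} - 5\right)^{2} - 8643} = \frac{1}{28 \left(- \frac{377}{6}\right)^{2} - 8643} = \frac{1}{28 \cdot \frac{142129}{36} - 8643} = \frac{1}{\frac{994903}{9} - 8643} = \frac{1}{\frac{917116}{9}} = \frac{9}{917116}$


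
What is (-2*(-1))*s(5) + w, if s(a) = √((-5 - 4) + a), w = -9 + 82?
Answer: 73 + 4*I ≈ 73.0 + 4.0*I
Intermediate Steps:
w = 73
s(a) = √(-9 + a)
(-2*(-1))*s(5) + w = (-2*(-1))*√(-9 + 5) + 73 = 2*√(-4) + 73 = 2*(2*I) + 73 = 4*I + 73 = 73 + 4*I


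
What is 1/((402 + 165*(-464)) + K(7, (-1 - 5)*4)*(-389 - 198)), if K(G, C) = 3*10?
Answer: -1/93768 ≈ -1.0665e-5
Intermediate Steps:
K(G, C) = 30
1/((402 + 165*(-464)) + K(7, (-1 - 5)*4)*(-389 - 198)) = 1/((402 + 165*(-464)) + 30*(-389 - 198)) = 1/((402 - 76560) + 30*(-587)) = 1/(-76158 - 17610) = 1/(-93768) = -1/93768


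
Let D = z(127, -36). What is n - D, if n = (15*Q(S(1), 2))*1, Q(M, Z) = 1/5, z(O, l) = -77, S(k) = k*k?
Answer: 80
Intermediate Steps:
S(k) = k²
Q(M, Z) = ⅕
n = 3 (n = (15*(⅕))*1 = 3*1 = 3)
D = -77
n - D = 3 - 1*(-77) = 3 + 77 = 80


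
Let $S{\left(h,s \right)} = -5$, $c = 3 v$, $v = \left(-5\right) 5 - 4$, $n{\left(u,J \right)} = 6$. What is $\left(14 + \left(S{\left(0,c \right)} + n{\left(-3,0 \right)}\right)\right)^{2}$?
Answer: $225$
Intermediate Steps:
$v = -29$ ($v = -25 - 4 = -29$)
$c = -87$ ($c = 3 \left(-29\right) = -87$)
$\left(14 + \left(S{\left(0,c \right)} + n{\left(-3,0 \right)}\right)\right)^{2} = \left(14 + \left(-5 + 6\right)\right)^{2} = \left(14 + 1\right)^{2} = 15^{2} = 225$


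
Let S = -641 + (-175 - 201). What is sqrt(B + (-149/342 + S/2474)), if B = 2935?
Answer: sqrt(14587198880405)/70509 ≈ 54.168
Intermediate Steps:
S = -1017 (S = -641 - 376 = -1017)
sqrt(B + (-149/342 + S/2474)) = sqrt(2935 + (-149/342 - 1017/2474)) = sqrt(2935 - 179110/211527) = sqrt(620652635/211527) = sqrt(14587198880405)/70509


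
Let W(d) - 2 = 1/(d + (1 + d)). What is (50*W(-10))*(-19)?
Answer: -1850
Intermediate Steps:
W(d) = 2 + 1/(1 + 2*d) (W(d) = 2 + 1/(d + (1 + d)) = 2 + 1/(1 + 2*d))
(50*W(-10))*(-19) = (50*((3 + 4*(-10))/(1 + 2*(-10))))*(-19) = (50*((3 - 40)/(1 - 20)))*(-19) = (50*(-37/(-19)))*(-19) = (50*(-1/19*(-37)))*(-19) = (50*(37/19))*(-19) = (1850/19)*(-19) = -1850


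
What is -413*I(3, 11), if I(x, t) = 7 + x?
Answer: -4130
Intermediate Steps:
-413*I(3, 11) = -413*(7 + 3) = -413*10 = -4130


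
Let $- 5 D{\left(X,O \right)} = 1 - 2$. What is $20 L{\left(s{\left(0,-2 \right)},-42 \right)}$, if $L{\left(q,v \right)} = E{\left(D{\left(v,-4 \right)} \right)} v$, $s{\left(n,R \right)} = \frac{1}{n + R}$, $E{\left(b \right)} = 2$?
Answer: $-1680$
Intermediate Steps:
$D{\left(X,O \right)} = \frac{1}{5}$ ($D{\left(X,O \right)} = - \frac{1 - 2}{5} = \left(- \frac{1}{5}\right) \left(-1\right) = \frac{1}{5}$)
$s{\left(n,R \right)} = \frac{1}{R + n}$
$L{\left(q,v \right)} = 2 v$
$20 L{\left(s{\left(0,-2 \right)},-42 \right)} = 20 \cdot 2 \left(-42\right) = 20 \left(-84\right) = -1680$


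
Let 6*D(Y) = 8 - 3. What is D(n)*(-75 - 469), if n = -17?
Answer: -1360/3 ≈ -453.33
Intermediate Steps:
D(Y) = ⅚ (D(Y) = (8 - 3)/6 = (⅙)*5 = ⅚)
D(n)*(-75 - 469) = 5*(-75 - 469)/6 = (⅚)*(-544) = -1360/3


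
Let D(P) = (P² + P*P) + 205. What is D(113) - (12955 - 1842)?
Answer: 14630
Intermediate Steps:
D(P) = 205 + 2*P² (D(P) = (P² + P²) + 205 = 2*P² + 205 = 205 + 2*P²)
D(113) - (12955 - 1842) = (205 + 2*113²) - (12955 - 1842) = (205 + 2*12769) - 1*11113 = (205 + 25538) - 11113 = 25743 - 11113 = 14630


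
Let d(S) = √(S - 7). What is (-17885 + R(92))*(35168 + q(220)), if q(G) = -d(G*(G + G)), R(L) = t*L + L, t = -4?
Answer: -638686048 + 18161*√96793 ≈ -6.3304e+8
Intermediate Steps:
d(S) = √(-7 + S)
R(L) = -3*L (R(L) = -4*L + L = -3*L)
q(G) = -√(-7 + 2*G²) (q(G) = -√(-7 + G*(G + G)) = -√(-7 + G*(2*G)) = -√(-7 + 2*G²))
(-17885 + R(92))*(35168 + q(220)) = (-17885 - 3*92)*(35168 - √(-7 + 2*220²)) = (-17885 - 276)*(35168 - √(-7 + 2*48400)) = -18161*(35168 - √(-7 + 96800)) = -18161*(35168 - √96793) = -638686048 + 18161*√96793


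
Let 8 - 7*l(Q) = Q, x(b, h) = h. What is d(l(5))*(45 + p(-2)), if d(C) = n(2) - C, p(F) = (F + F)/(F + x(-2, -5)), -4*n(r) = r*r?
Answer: -3190/49 ≈ -65.102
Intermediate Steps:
l(Q) = 8/7 - Q/7
n(r) = -r²/4 (n(r) = -r*r/4 = -r²/4)
p(F) = 2*F/(-5 + F) (p(F) = (F + F)/(F - 5) = (2*F)/(-5 + F) = 2*F/(-5 + F))
d(C) = -1 - C (d(C) = -¼*2² - C = -¼*4 - C = -1 - C)
d(l(5))*(45 + p(-2)) = (-1 - (8/7 - ⅐*5))*(45 + 2*(-2)/(-5 - 2)) = (-1 - (8/7 - 5/7))*(45 + 2*(-2)/(-7)) = (-1 - 1*3/7)*(45 + 2*(-2)*(-⅐)) = (-1 - 3/7)*(45 + 4/7) = -10/7*319/7 = -3190/49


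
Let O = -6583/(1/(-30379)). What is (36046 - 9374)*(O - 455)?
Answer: 5333986637344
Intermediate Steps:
O = 199984957 (O = -6583/(-1/30379) = -6583*(-30379) = 199984957)
(36046 - 9374)*(O - 455) = (36046 - 9374)*(199984957 - 455) = 26672*199984502 = 5333986637344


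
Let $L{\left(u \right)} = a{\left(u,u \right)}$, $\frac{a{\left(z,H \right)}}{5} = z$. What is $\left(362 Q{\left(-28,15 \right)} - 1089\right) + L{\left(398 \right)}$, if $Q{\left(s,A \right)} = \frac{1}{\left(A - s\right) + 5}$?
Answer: $\frac{21805}{24} \approx 908.54$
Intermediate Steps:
$Q{\left(s,A \right)} = \frac{1}{5 + A - s}$
$a{\left(z,H \right)} = 5 z$
$L{\left(u \right)} = 5 u$
$\left(362 Q{\left(-28,15 \right)} - 1089\right) + L{\left(398 \right)} = \left(\frac{362}{5 + 15 - -28} - 1089\right) + 5 \cdot 398 = \left(\frac{362}{5 + 15 + 28} - 1089\right) + 1990 = \left(\frac{362}{48} - 1089\right) + 1990 = \left(362 \cdot \frac{1}{48} - 1089\right) + 1990 = \left(\frac{181}{24} - 1089\right) + 1990 = - \frac{25955}{24} + 1990 = \frac{21805}{24}$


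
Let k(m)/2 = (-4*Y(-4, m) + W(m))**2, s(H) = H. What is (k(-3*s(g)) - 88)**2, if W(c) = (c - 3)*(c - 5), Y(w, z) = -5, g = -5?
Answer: 1529748544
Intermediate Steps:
W(c) = (-5 + c)*(-3 + c) (W(c) = (-3 + c)*(-5 + c) = (-5 + c)*(-3 + c))
k(m) = 2*(35 + m**2 - 8*m)**2 (k(m) = 2*(-4*(-5) + (15 + m**2 - 8*m))**2 = 2*(20 + (15 + m**2 - 8*m))**2 = 2*(35 + m**2 - 8*m)**2)
(k(-3*s(g)) - 88)**2 = (2*(35 + (-3*(-5))**2 - (-24)*(-5))**2 - 88)**2 = (2*(35 + 15**2 - 8*15)**2 - 88)**2 = (2*(35 + 225 - 120)**2 - 88)**2 = (2*140**2 - 88)**2 = (2*19600 - 88)**2 = (39200 - 88)**2 = 39112**2 = 1529748544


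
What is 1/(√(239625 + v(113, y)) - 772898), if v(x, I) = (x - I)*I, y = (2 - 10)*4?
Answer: -772898/597371083419 - √234985/597371083419 ≈ -1.2946e-6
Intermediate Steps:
y = -32 (y = -8*4 = -32)
v(x, I) = I*(x - I)
1/(√(239625 + v(113, y)) - 772898) = 1/(√(239625 - 32*(113 - 1*(-32))) - 772898) = 1/(√(239625 - 32*(113 + 32)) - 772898) = 1/(√(239625 - 32*145) - 772898) = 1/(√(239625 - 4640) - 772898) = 1/(√234985 - 772898) = 1/(-772898 + √234985)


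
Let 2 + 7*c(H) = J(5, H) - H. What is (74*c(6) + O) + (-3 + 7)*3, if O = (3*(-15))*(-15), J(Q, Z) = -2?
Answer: 4069/7 ≈ 581.29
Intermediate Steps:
O = 675 (O = -45*(-15) = 675)
c(H) = -4/7 - H/7 (c(H) = -2/7 + (-2 - H)/7 = -2/7 + (-2/7 - H/7) = -4/7 - H/7)
(74*c(6) + O) + (-3 + 7)*3 = (74*(-4/7 - ⅐*6) + 675) + (-3 + 7)*3 = (74*(-4/7 - 6/7) + 675) + 4*3 = (74*(-10/7) + 675) + 12 = (-740/7 + 675) + 12 = 3985/7 + 12 = 4069/7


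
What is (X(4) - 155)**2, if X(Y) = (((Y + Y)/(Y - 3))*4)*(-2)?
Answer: 47961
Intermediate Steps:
X(Y) = -16*Y/(-3 + Y) (X(Y) = (((2*Y)/(-3 + Y))*4)*(-2) = ((2*Y/(-3 + Y))*4)*(-2) = (8*Y/(-3 + Y))*(-2) = -16*Y/(-3 + Y))
(X(4) - 155)**2 = (-16*4/(-3 + 4) - 155)**2 = (-16*4/1 - 155)**2 = (-16*4*1 - 155)**2 = (-64 - 155)**2 = (-219)**2 = 47961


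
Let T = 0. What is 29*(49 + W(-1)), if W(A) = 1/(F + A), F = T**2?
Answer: 1392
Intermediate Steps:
F = 0 (F = 0**2 = 0)
W(A) = 1/A (W(A) = 1/(0 + A) = 1/A)
29*(49 + W(-1)) = 29*(49 + 1/(-1)) = 29*(49 - 1) = 29*48 = 1392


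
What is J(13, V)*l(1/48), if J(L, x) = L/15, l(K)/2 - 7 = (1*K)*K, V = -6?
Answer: 209677/17280 ≈ 12.134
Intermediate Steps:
l(K) = 14 + 2*K² (l(K) = 14 + 2*((1*K)*K) = 14 + 2*(K*K) = 14 + 2*K²)
J(L, x) = L/15 (J(L, x) = L*(1/15) = L/15)
J(13, V)*l(1/48) = ((1/15)*13)*(14 + 2*(1/48)²) = 13*(14 + 2*(1/48)²)/15 = 13*(14 + 2*(1/2304))/15 = 13*(14 + 1/1152)/15 = (13/15)*(16129/1152) = 209677/17280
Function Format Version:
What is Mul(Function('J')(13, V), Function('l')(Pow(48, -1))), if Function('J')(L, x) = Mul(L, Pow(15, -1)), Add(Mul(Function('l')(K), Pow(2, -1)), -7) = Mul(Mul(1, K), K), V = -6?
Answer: Rational(209677, 17280) ≈ 12.134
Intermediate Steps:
Function('l')(K) = Add(14, Mul(2, Pow(K, 2))) (Function('l')(K) = Add(14, Mul(2, Mul(Mul(1, K), K))) = Add(14, Mul(2, Mul(K, K))) = Add(14, Mul(2, Pow(K, 2))))
Function('J')(L, x) = Mul(Rational(1, 15), L) (Function('J')(L, x) = Mul(L, Rational(1, 15)) = Mul(Rational(1, 15), L))
Mul(Function('J')(13, V), Function('l')(Pow(48, -1))) = Mul(Mul(Rational(1, 15), 13), Add(14, Mul(2, Pow(Pow(48, -1), 2)))) = Mul(Rational(13, 15), Add(14, Mul(2, Pow(Rational(1, 48), 2)))) = Mul(Rational(13, 15), Add(14, Mul(2, Rational(1, 2304)))) = Mul(Rational(13, 15), Add(14, Rational(1, 1152))) = Mul(Rational(13, 15), Rational(16129, 1152)) = Rational(209677, 17280)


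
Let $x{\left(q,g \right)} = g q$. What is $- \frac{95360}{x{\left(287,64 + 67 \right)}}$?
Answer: $- \frac{95360}{37597} \approx -2.5364$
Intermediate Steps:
$- \frac{95360}{x{\left(287,64 + 67 \right)}} = - \frac{95360}{\left(64 + 67\right) 287} = - \frac{95360}{131 \cdot 287} = - \frac{95360}{37597}$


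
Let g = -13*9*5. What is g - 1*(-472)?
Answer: -113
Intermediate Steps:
g = -585 (g = -117*5 = -585)
g - 1*(-472) = -585 - 1*(-472) = -585 + 472 = -113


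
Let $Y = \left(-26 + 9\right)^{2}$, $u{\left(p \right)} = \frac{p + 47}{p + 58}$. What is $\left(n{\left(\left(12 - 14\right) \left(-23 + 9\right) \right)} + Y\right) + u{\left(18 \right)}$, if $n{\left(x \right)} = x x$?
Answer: $\frac{81613}{76} \approx 1073.9$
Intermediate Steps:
$n{\left(x \right)} = x^{2}$
$u{\left(p \right)} = \frac{47 + p}{58 + p}$
$Y = 289$ ($Y = \left(-17\right)^{2} = 289$)
$\left(n{\left(\left(12 - 14\right) \left(-23 + 9\right) \right)} + Y\right) + u{\left(18 \right)} = \left(\left(\left(12 - 14\right) \left(-23 + 9\right)\right)^{2} + 289\right) + \frac{47 + 18}{58 + 18} = \left(\left(\left(-2\right) \left(-14\right)\right)^{2} + 289\right) + \frac{1}{76} \cdot 65 = \left(28^{2} + 289\right) + \frac{1}{76} \cdot 65 = \left(784 + 289\right) + \frac{65}{76} = 1073 + \frac{65}{76} = \frac{81613}{76}$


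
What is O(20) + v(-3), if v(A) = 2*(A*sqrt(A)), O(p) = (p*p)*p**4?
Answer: 64000000 - 6*I*sqrt(3) ≈ 6.4e+7 - 10.392*I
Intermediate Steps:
O(p) = p**6 (O(p) = p**2*p**4 = p**6)
v(A) = 2*A**(3/2)
O(20) + v(-3) = 20**6 + 2*(-3)**(3/2) = 64000000 + 2*(-3*I*sqrt(3)) = 64000000 - 6*I*sqrt(3)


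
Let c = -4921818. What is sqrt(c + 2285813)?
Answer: I*sqrt(2636005) ≈ 1623.6*I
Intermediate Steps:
sqrt(c + 2285813) = sqrt(-4921818 + 2285813) = sqrt(-2636005) = I*sqrt(2636005)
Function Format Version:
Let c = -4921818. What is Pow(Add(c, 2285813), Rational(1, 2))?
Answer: Mul(I, Pow(2636005, Rational(1, 2))) ≈ Mul(1623.6, I)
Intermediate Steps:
Pow(Add(c, 2285813), Rational(1, 2)) = Pow(Add(-4921818, 2285813), Rational(1, 2)) = Pow(-2636005, Rational(1, 2)) = Mul(I, Pow(2636005, Rational(1, 2)))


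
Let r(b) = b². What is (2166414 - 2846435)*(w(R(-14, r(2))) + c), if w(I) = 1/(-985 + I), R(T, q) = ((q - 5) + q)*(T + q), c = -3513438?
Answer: 83622406800379/35 ≈ 2.3892e+12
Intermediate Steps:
R(T, q) = (-5 + 2*q)*(T + q) (R(T, q) = ((-5 + q) + q)*(T + q) = (-5 + 2*q)*(T + q))
(2166414 - 2846435)*(w(R(-14, r(2))) + c) = (2166414 - 2846435)*(1/(-985 + (-5*(-14) - 5*2² + 2*(2²)² + 2*(-14)*2²)) - 3513438) = -680021*(1/(-985 + (70 - 5*4 + 2*4² + 2*(-14)*4)) - 3513438) = -680021*(1/(-985 + (70 - 20 + 2*16 - 112)) - 3513438) = -680021*(1/(-985 + (70 - 20 + 32 - 112)) - 3513438) = -680021*(1/(-985 - 30) - 3513438) = -680021*(1/(-1015) - 3513438) = -680021*(-1/1015 - 3513438) = -680021*(-3566139571/1015) = 83622406800379/35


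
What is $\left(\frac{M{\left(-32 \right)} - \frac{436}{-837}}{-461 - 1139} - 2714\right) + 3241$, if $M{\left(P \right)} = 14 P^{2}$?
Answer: $\frac{173439683}{334800} \approx 518.04$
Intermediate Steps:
$\left(\frac{M{\left(-32 \right)} - \frac{436}{-837}}{-461 - 1139} - 2714\right) + 3241 = \left(\frac{14 \left(-32\right)^{2} - \frac{436}{-837}}{-461 - 1139} - 2714\right) + 3241 = \left(\frac{14 \cdot 1024 - - \frac{436}{837}}{-1600} - 2714\right) + 3241 = \left(\left(14336 + \frac{436}{837}\right) \left(- \frac{1}{1600}\right) - 2714\right) + 3241 = \left(\frac{11999668}{837} \left(- \frac{1}{1600}\right) - 2714\right) + 3241 = \left(- \frac{2999917}{334800} - 2714\right) + 3241 = - \frac{911647117}{334800} + 3241 = \frac{173439683}{334800}$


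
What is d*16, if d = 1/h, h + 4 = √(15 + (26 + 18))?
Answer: 64/43 + 16*√59/43 ≈ 4.3465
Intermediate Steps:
h = -4 + √59 (h = -4 + √(15 + (26 + 18)) = -4 + √(15 + 44) = -4 + √59 ≈ 3.6811)
d = 1/(-4 + √59) ≈ 0.27165
d*16 = (4/43 + √59/43)*16 = 64/43 + 16*√59/43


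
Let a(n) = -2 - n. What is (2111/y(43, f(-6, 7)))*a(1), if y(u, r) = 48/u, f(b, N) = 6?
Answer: -90773/16 ≈ -5673.3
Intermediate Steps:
(2111/y(43, f(-6, 7)))*a(1) = (2111/((48/43)))*(-2 - 1*1) = (2111/((48*(1/43))))*(-2 - 1) = (2111/(48/43))*(-3) = (2111*(43/48))*(-3) = (90773/48)*(-3) = -90773/16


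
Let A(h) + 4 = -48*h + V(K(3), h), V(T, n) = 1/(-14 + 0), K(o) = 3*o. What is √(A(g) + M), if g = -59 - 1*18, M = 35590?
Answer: √7699258/14 ≈ 198.20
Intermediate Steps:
V(T, n) = -1/14 (V(T, n) = 1/(-14) = -1/14)
g = -77 (g = -59 - 18 = -77)
A(h) = -57/14 - 48*h (A(h) = -4 + (-48*h - 1/14) = -4 + (-1/14 - 48*h) = -57/14 - 48*h)
√(A(g) + M) = √((-57/14 - 48*(-77)) + 35590) = √((-57/14 + 3696) + 35590) = √(51687/14 + 35590) = √(549947/14) = √7699258/14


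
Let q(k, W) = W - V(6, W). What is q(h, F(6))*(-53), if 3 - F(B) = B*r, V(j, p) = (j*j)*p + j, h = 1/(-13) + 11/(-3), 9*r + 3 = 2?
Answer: 21359/3 ≈ 7119.7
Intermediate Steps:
r = -⅑ (r = -⅓ + (⅑)*2 = -⅓ + 2/9 = -⅑ ≈ -0.11111)
h = -146/39 (h = 1*(-1/13) + 11*(-⅓) = -1/13 - 11/3 = -146/39 ≈ -3.7436)
V(j, p) = j + p*j² (V(j, p) = j²*p + j = p*j² + j = j + p*j²)
F(B) = 3 + B/9 (F(B) = 3 - B*(-1)/9 = 3 - (-1)*B/9 = 3 + B/9)
q(k, W) = -6 - 35*W (q(k, W) = W - 6*(1 + 6*W) = W - (6 + 36*W) = W + (-6 - 36*W) = -6 - 35*W)
q(h, F(6))*(-53) = (-6 - 35*(3 + (⅑)*6))*(-53) = (-6 - 35*(3 + ⅔))*(-53) = (-6 - 35*11/3)*(-53) = (-6 - 385/3)*(-53) = -403/3*(-53) = 21359/3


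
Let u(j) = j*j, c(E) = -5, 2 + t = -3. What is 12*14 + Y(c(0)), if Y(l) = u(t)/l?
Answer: 163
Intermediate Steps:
t = -5 (t = -2 - 3 = -5)
u(j) = j**2
Y(l) = 25/l (Y(l) = (-5)**2/l = 25/l)
12*14 + Y(c(0)) = 12*14 + 25/(-5) = 168 + 25*(-1/5) = 168 - 5 = 163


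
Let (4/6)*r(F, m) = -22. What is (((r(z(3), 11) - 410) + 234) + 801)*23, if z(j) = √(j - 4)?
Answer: 13616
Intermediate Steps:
z(j) = √(-4 + j)
r(F, m) = -33 (r(F, m) = (3/2)*(-22) = -33)
(((r(z(3), 11) - 410) + 234) + 801)*23 = (((-33 - 410) + 234) + 801)*23 = ((-443 + 234) + 801)*23 = (-209 + 801)*23 = 592*23 = 13616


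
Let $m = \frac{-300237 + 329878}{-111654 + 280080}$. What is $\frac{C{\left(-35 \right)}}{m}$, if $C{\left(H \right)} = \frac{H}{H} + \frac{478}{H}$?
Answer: $- \frac{74612718}{1037435} \approx -71.92$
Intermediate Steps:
$C{\left(H \right)} = 1 + \frac{478}{H}$
$m = \frac{29641}{168426} \approx 0.17599$
$\frac{C{\left(-35 \right)}}{m} = \frac{\frac{1}{-35} \left(478 - 35\right)}{\frac{29641}{168426}} = \left(- \frac{1}{35}\right) 443 \cdot \frac{168426}{29641} = \left(- \frac{443}{35}\right) \frac{168426}{29641} = - \frac{74612718}{1037435}$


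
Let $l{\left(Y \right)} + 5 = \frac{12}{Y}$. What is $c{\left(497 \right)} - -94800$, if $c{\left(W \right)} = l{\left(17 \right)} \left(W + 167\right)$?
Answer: $\frac{1563128}{17} \approx 91949.0$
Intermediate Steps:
$l{\left(Y \right)} = -5 + \frac{12}{Y}$
$c{\left(W \right)} = - \frac{12191}{17} - \frac{73 W}{17}$ ($c{\left(W \right)} = \left(-5 + \frac{12}{17}\right) \left(W + 167\right) = \left(-5 + 12 \cdot \frac{1}{17}\right) \left(167 + W\right) = \left(-5 + \frac{12}{17}\right) \left(167 + W\right) = - \frac{73 \left(167 + W\right)}{17} = - \frac{12191}{17} - \frac{73 W}{17}$)
$c{\left(497 \right)} - -94800 = \left(- \frac{12191}{17} - \frac{36281}{17}\right) - -94800 = \left(- \frac{12191}{17} - \frac{36281}{17}\right) + 94800 = - \frac{48472}{17} + 94800 = \frac{1563128}{17}$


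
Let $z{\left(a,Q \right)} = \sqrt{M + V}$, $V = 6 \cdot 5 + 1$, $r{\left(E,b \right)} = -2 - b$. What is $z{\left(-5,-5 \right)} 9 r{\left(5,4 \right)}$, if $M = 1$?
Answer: $- 216 \sqrt{2} \approx -305.47$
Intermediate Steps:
$V = 31$ ($V = 30 + 1 = 31$)
$z{\left(a,Q \right)} = 4 \sqrt{2}$ ($z{\left(a,Q \right)} = \sqrt{1 + 31} = \sqrt{32} = 4 \sqrt{2}$)
$z{\left(-5,-5 \right)} 9 r{\left(5,4 \right)} = 4 \sqrt{2} \cdot 9 \left(-2 - 4\right) = 36 \sqrt{2} \left(-2 - 4\right) = 36 \sqrt{2} \left(-6\right) = - 216 \sqrt{2}$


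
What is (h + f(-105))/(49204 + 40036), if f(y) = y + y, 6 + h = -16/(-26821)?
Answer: -144833/59837651 ≈ -0.0024204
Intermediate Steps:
h = -160910/26821 (h = -6 - 16/(-26821) = -6 - 16*(-1/26821) = -6 + 16/26821 = -160910/26821 ≈ -5.9994)
f(y) = 2*y
(h + f(-105))/(49204 + 40036) = (-160910/26821 + 2*(-105))/(49204 + 40036) = (-160910/26821 - 210)/89240 = -5793320/26821*1/89240 = -144833/59837651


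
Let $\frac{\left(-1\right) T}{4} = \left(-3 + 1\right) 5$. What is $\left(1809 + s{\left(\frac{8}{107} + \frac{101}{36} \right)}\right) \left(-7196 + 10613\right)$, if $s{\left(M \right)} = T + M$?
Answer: $\frac{8124991577}{1284} \approx 6.3279 \cdot 10^{6}$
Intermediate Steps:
$T = 40$ ($T = - 4 \left(-3 + 1\right) 5 = - 4 \left(\left(-2\right) 5\right) = \left(-4\right) \left(-10\right) = 40$)
$s{\left(M \right)} = 40 + M$
$\left(1809 + s{\left(\frac{8}{107} + \frac{101}{36} \right)}\right) \left(-7196 + 10613\right) = \left(1809 + \left(40 + \left(\frac{8}{107} + \frac{101}{36}\right)\right)\right) \left(-7196 + 10613\right) = \left(1809 + \left(40 + \left(8 \cdot \frac{1}{107} + 101 \cdot \frac{1}{36}\right)\right)\right) 3417 = \left(1809 + \left(40 + \left(\frac{8}{107} + \frac{101}{36}\right)\right)\right) 3417 = \left(1809 + \left(40 + \frac{11095}{3852}\right)\right) 3417 = \left(1809 + \frac{165175}{3852}\right) 3417 = \frac{7133443}{3852} \cdot 3417 = \frac{8124991577}{1284}$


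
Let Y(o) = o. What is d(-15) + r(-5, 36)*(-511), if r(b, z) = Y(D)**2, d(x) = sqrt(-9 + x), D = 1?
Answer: -511 + 2*I*sqrt(6) ≈ -511.0 + 4.899*I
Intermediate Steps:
r(b, z) = 1 (r(b, z) = 1**2 = 1)
d(-15) + r(-5, 36)*(-511) = sqrt(-9 - 15) + 1*(-511) = sqrt(-24) - 511 = 2*I*sqrt(6) - 511 = -511 + 2*I*sqrt(6)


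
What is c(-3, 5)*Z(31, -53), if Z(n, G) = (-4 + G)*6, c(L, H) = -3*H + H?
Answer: 3420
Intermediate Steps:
c(L, H) = -2*H
Z(n, G) = -24 + 6*G
c(-3, 5)*Z(31, -53) = (-2*5)*(-24 + 6*(-53)) = -10*(-24 - 318) = -10*(-342) = 3420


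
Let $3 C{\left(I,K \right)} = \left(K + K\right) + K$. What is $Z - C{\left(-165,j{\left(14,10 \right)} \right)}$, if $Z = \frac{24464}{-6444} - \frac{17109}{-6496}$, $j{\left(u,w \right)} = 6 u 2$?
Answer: $- \frac{1770296345}{10465056} \approx -169.16$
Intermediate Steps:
$j{\left(u,w \right)} = 12 u$
$C{\left(I,K \right)} = K$ ($C{\left(I,K \right)} = \frac{\left(K + K\right) + K}{3} = \frac{2 K + K}{3} = \frac{3 K}{3} = K$)
$Z = - \frac{12166937}{10465056}$ ($Z = 24464 \left(- \frac{1}{6444}\right) - - \frac{17109}{6496} = - \frac{6116}{1611} + \frac{17109}{6496} = - \frac{12166937}{10465056} \approx -1.1626$)
$Z - C{\left(-165,j{\left(14,10 \right)} \right)} = - \frac{12166937}{10465056} - 12 \cdot 14 = - \frac{12166937}{10465056} - 168 = - \frac{1770296345}{10465056}$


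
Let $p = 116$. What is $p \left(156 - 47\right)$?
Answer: $12644$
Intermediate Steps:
$p \left(156 - 47\right) = 116 \left(156 - 47\right) = 116 \cdot 109 = 12644$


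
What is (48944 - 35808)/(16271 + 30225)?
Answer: 821/2906 ≈ 0.28252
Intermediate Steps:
(48944 - 35808)/(16271 + 30225) = 13136/46496 = 13136*(1/46496) = 821/2906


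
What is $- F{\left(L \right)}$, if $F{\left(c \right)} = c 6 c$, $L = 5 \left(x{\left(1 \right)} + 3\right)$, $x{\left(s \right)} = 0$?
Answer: $-1350$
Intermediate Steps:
$L = 15$ ($L = 5 \left(0 + 3\right) = 5 \cdot 3 = 15$)
$F{\left(c \right)} = 6 c^{2}$ ($F{\left(c \right)} = 6 c c = 6 c^{2}$)
$- F{\left(L \right)} = - 6 \cdot 15^{2} = - 6 \cdot 225 = \left(-1\right) 1350 = -1350$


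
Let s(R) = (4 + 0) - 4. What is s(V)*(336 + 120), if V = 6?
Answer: 0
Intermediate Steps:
s(R) = 0 (s(R) = 4 - 4 = 0)
s(V)*(336 + 120) = 0*(336 + 120) = 0*456 = 0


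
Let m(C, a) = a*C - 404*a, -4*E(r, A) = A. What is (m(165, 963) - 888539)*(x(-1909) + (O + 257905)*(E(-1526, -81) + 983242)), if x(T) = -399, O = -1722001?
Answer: 1610463941096842200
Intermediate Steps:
E(r, A) = -A/4
m(C, a) = -404*a + C*a (m(C, a) = C*a - 404*a = -404*a + C*a)
(m(165, 963) - 888539)*(x(-1909) + (O + 257905)*(E(-1526, -81) + 983242)) = (963*(-404 + 165) - 888539)*(-399 + (-1722001 + 257905)*(-¼*(-81) + 983242)) = (963*(-239) - 888539)*(-399 - 1464096*(81/4 + 983242)) = (-230157 - 888539)*(-399 - 1464096*3933049/4) = -1118696*(-399 - 1439590327176) = -1118696*(-1439590327575) = 1610463941096842200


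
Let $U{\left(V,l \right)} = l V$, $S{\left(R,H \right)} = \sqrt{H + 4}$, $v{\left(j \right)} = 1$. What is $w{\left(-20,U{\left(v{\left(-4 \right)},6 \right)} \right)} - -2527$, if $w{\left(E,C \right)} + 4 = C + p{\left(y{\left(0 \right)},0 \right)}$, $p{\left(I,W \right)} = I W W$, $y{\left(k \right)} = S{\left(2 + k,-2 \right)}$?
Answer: $2529$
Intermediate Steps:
$S{\left(R,H \right)} = \sqrt{4 + H}$
$y{\left(k \right)} = \sqrt{2}$ ($y{\left(k \right)} = \sqrt{4 - 2} = \sqrt{2}$)
$p{\left(I,W \right)} = I W^{2}$
$U{\left(V,l \right)} = V l$
$w{\left(E,C \right)} = -4 + C$ ($w{\left(E,C \right)} = -4 + \left(C + \sqrt{2} \cdot 0^{2}\right) = -4 + \left(C + \sqrt{2} \cdot 0\right) = -4 + \left(C + 0\right) = -4 + C$)
$w{\left(-20,U{\left(v{\left(-4 \right)},6 \right)} \right)} - -2527 = \left(-4 + 1 \cdot 6\right) - -2527 = \left(-4 + 6\right) + 2527 = 2 + 2527 = 2529$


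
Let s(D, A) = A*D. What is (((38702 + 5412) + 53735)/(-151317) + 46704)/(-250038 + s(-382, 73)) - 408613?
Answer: -17184073923156923/42054625908 ≈ -4.0861e+5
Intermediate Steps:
(((38702 + 5412) + 53735)/(-151317) + 46704)/(-250038 + s(-382, 73)) - 408613 = (((38702 + 5412) + 53735)/(-151317) + 46704)/(-250038 + 73*(-382)) - 408613 = ((44114 + 53735)*(-1/151317) + 46704)/(-250038 - 27886) - 408613 = (97849*(-1/151317) + 46704)/(-277924) - 408613 = (-97849/151317 + 46704)*(-1/277924) - 408613 = (7067011319/151317)*(-1/277924) - 408613 = -7067011319/42054625908 - 408613 = -17184073923156923/42054625908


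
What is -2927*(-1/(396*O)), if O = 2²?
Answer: 2927/1584 ≈ 1.8479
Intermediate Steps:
O = 4
-2927*(-1/(396*O)) = -2927/(-18*4*22) = -2927/((-72*22)) = -2927/(-1584) = -2927*(-1/1584) = 2927/1584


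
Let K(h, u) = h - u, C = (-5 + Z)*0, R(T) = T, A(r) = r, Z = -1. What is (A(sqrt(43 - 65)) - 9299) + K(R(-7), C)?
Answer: -9306 + I*sqrt(22) ≈ -9306.0 + 4.6904*I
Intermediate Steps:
C = 0 (C = (-5 - 1)*0 = -6*0 = 0)
(A(sqrt(43 - 65)) - 9299) + K(R(-7), C) = (sqrt(43 - 65) - 9299) + (-7 - 1*0) = (sqrt(-22) - 9299) + (-7 + 0) = (I*sqrt(22) - 9299) - 7 = (-9299 + I*sqrt(22)) - 7 = -9306 + I*sqrt(22)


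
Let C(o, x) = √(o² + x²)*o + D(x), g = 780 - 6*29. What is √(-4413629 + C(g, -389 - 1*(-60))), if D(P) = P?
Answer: √(-4413958 + 606*√475477) ≈ 1999.0*I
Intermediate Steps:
g = 606 (g = 780 - 1*174 = 780 - 174 = 606)
C(o, x) = x + o*√(o² + x²) (C(o, x) = √(o² + x²)*o + x = o*√(o² + x²) + x = x + o*√(o² + x²))
√(-4413629 + C(g, -389 - 1*(-60))) = √(-4413629 + ((-389 - 1*(-60)) + 606*√(606² + (-389 - 1*(-60))²))) = √(-4413629 + ((-389 + 60) + 606*√(367236 + (-389 + 60)²))) = √(-4413629 + (-329 + 606*√(367236 + (-329)²))) = √(-4413629 + (-329 + 606*√(367236 + 108241))) = √(-4413629 + (-329 + 606*√475477)) = √(-4413958 + 606*√475477)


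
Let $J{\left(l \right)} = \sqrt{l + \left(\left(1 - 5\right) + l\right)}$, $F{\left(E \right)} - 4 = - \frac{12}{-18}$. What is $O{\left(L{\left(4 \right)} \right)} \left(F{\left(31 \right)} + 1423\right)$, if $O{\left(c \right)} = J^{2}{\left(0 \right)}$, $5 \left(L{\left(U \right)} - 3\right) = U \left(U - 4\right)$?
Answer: $- \frac{17132}{3} \approx -5710.7$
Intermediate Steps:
$F{\left(E \right)} = \frac{14}{3}$ ($F{\left(E \right)} = 4 - \frac{12}{-18} = 4 - - \frac{2}{3} = 4 + \frac{2}{3} = \frac{14}{3}$)
$L{\left(U \right)} = 3 + \frac{U \left(-4 + U\right)}{5}$ ($L{\left(U \right)} = 3 + \frac{U \left(U - 4\right)}{5} = 3 + \frac{U \left(-4 + U\right)}{5}$)
$J{\left(l \right)} = \sqrt{-4 + 2 l}$ ($J{\left(l \right)} = \sqrt{l + \left(-4 + l\right)} = \sqrt{-4 + 2 l}$)
$O{\left(c \right)} = -4$ ($O{\left(c \right)} = \left(\sqrt{-4 + 2 \cdot 0}\right)^{2} = \left(\sqrt{-4 + 0}\right)^{2} = \left(\sqrt{-4}\right)^{2} = \left(2 i\right)^{2} = -4$)
$O{\left(L{\left(4 \right)} \right)} \left(F{\left(31 \right)} + 1423\right) = - 4 \left(\frac{14}{3} + 1423\right) = \left(-4\right) \frac{4283}{3} = - \frac{17132}{3}$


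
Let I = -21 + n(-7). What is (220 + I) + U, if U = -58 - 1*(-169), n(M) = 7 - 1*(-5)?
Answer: 322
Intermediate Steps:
n(M) = 12 (n(M) = 7 + 5 = 12)
U = 111 (U = -58 + 169 = 111)
I = -9 (I = -21 + 12 = -9)
(220 + I) + U = (220 - 9) + 111 = 211 + 111 = 322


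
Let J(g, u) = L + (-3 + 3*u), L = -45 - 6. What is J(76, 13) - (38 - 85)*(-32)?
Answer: -1519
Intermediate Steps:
L = -51
J(g, u) = -54 + 3*u (J(g, u) = -51 + (-3 + 3*u) = -54 + 3*u)
J(76, 13) - (38 - 85)*(-32) = (-54 + 3*13) - (38 - 85)*(-32) = (-54 + 39) - (-47)*(-32) = -15 - 1*1504 = -15 - 1504 = -1519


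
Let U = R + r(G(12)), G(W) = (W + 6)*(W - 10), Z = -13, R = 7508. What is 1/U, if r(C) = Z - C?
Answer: 1/7459 ≈ 0.00013407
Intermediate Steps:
G(W) = (-10 + W)*(6 + W) (G(W) = (6 + W)*(-10 + W) = (-10 + W)*(6 + W))
r(C) = -13 - C
U = 7459 (U = 7508 + (-13 - (-60 + 12² - 4*12)) = 7508 + (-13 - (-60 + 144 - 48)) = 7508 + (-13 - 1*36) = 7508 + (-13 - 36) = 7508 - 49 = 7459)
1/U = 1/7459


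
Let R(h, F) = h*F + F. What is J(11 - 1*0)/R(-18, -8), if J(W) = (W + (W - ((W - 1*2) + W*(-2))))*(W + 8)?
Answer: 665/136 ≈ 4.8897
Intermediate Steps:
R(h, F) = F + F*h (R(h, F) = F*h + F = F + F*h)
J(W) = (2 + 3*W)*(8 + W) (J(W) = (W + (W - ((W - 2) - 2*W)))*(8 + W) = (W + (W - ((-2 + W) - 2*W)))*(8 + W) = (W + (W - (-2 - W)))*(8 + W) = (W + (W + (2 + W)))*(8 + W) = (W + (2 + 2*W))*(8 + W) = (2 + 3*W)*(8 + W))
J(11 - 1*0)/R(-18, -8) = (16 + 3*(11 - 1*0)² + 26*(11 - 1*0))/((-8*(1 - 18))) = (16 + 3*(11 + 0)² + 26*(11 + 0))/((-8*(-17))) = (16 + 3*11² + 26*11)/136 = (16 + 3*121 + 286)*(1/136) = (16 + 363 + 286)*(1/136) = 665*(1/136) = 665/136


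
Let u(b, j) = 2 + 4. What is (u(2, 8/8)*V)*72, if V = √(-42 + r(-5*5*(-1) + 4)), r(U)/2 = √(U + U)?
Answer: 432*√(-42 + 2*√58) ≈ 2235.1*I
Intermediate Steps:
u(b, j) = 6
r(U) = 2*√2*√U (r(U) = 2*√(U + U) = 2*√(2*U) = 2*(√2*√U) = 2*√2*√U)
V = √(-42 + 2*√58) (V = √(-42 + 2*√2*√(-5*5*(-1) + 4)) = √(-42 + 2*√2*√(-25*(-1) + 4)) = √(-42 + 2*√2*√(25 + 4)) = √(-42 + 2*√2*√29) = √(-42 + 2*√58) ≈ 5.1738*I)
(u(2, 8/8)*V)*72 = (6*√(-42 + 2*√58))*72 = 432*√(-42 + 2*√58)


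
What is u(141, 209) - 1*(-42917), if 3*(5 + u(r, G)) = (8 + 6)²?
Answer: 128932/3 ≈ 42977.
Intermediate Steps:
u(r, G) = 181/3 (u(r, G) = -5 + (8 + 6)²/3 = -5 + (⅓)*14² = -5 + (⅓)*196 = -5 + 196/3 = 181/3)
u(141, 209) - 1*(-42917) = 181/3 - 1*(-42917) = 181/3 + 42917 = 128932/3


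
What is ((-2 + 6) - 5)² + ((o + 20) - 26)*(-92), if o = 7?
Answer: -91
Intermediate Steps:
((-2 + 6) - 5)² + ((o + 20) - 26)*(-92) = ((-2 + 6) - 5)² + ((7 + 20) - 26)*(-92) = (4 - 5)² + (27 - 26)*(-92) = (-1)² + 1*(-92) = 1 - 92 = -91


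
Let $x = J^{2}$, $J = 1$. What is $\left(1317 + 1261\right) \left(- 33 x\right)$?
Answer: $-85074$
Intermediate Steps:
$x = 1$ ($x = 1^{2} = 1$)
$\left(1317 + 1261\right) \left(- 33 x\right) = \left(1317 + 1261\right) \left(\left(-33\right) 1\right) = 2578 \left(-33\right) = -85074$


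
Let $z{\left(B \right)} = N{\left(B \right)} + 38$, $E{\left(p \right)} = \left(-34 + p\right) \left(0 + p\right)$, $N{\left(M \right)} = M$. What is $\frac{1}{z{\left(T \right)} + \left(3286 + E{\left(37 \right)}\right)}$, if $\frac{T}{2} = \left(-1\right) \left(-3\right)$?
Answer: $\frac{1}{3441} \approx 0.00029061$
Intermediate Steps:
$E{\left(p \right)} = p \left(-34 + p\right)$ ($E{\left(p \right)} = \left(-34 + p\right) p = p \left(-34 + p\right)$)
$T = 6$ ($T = 2 \left(\left(-1\right) \left(-3\right)\right) = 2 \cdot 3 = 6$)
$z{\left(B \right)} = 38 + B$ ($z{\left(B \right)} = B + 38 = 38 + B$)
$\frac{1}{z{\left(T \right)} + \left(3286 + E{\left(37 \right)}\right)} = \frac{1}{\left(38 + 6\right) + \left(3286 + 37 \left(-34 + 37\right)\right)} = \frac{1}{44 + \left(3286 + 37 \cdot 3\right)} = \frac{1}{44 + \left(3286 + 111\right)} = \frac{1}{44 + 3397} = \frac{1}{3441}$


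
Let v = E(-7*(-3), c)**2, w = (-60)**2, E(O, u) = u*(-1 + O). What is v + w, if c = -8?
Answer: 29200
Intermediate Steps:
w = 3600
v = 25600 (v = (-8*(-1 - 7*(-3)))**2 = (-8*(-1 + 21))**2 = (-8*20)**2 = (-160)**2 = 25600)
v + w = 25600 + 3600 = 29200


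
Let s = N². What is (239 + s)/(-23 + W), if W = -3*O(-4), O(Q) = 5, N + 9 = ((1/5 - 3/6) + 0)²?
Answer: -3183881/380000 ≈ -8.3786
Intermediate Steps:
N = -891/100 (N = -9 + ((1/5 - 3/6) + 0)² = -9 + ((1*(⅕) - 3*⅙) + 0)² = -9 + ((⅕ - ½) + 0)² = -9 + (-3/10 + 0)² = -9 + (-3/10)² = -9 + 9/100 = -891/100 ≈ -8.9100)
s = 793881/10000 (s = (-891/100)² = 793881/10000 ≈ 79.388)
W = -15 (W = -3*5 = -15)
(239 + s)/(-23 + W) = (239 + 793881/10000)/(-23 - 15) = (3183881/10000)/(-38) = (3183881/10000)*(-1/38) = -3183881/380000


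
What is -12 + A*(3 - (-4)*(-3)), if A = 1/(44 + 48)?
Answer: -1113/92 ≈ -12.098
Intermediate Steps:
A = 1/92 ≈ 0.010870
-12 + A*(3 - (-4)*(-3)) = -12 + (3 - (-4)*(-3))/92 = -12 + (3 - 1*12)/92 = -12 + (3 - 12)/92 = -12 + (1/92)*(-9) = -12 - 9/92 = -1113/92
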